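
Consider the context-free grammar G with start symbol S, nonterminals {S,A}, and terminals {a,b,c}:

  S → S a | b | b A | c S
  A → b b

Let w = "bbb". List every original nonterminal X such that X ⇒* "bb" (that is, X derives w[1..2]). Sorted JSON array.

Convert to CNF:
  S -> S T1 | T0 A | T2 S | b
  A -> T0 T0
  T0 -> b
  T1 -> a
  T2 -> c

CYK table (by increasing span) — only the sub-triangle for w[1..2]:
  T[1,1] 'b' = {S,T0}  orig:{S}
  T[2,2] 'b' = {S,T0}  orig:{S}
  T[1,2] 'bb' = {A}

Original NTs in T[1,2] deriving "bb": ["A"]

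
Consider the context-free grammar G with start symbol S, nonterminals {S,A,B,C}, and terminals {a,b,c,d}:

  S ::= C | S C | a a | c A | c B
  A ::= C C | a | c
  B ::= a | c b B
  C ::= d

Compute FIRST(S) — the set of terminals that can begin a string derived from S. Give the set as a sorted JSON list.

FIRST iteration:
round 1:
  A via A→a: +{a}
  A via A→c: +{c}
  B via B→a: +{a}
  B via B→c b B: +{c}
  C via C→d: +{d}
  S via S→C: +{d}
  S via S→a a: +{a}
  S via S→c A: +{c}
  S: {a,c,d}  A: {a,c}  B: {a,c}  C: {d}
round 2:
  A via A→C C: +{d}
  S: {a,c,d}  A: {a,c,d}  B: {a,c}  C: {d}
round 3: — fixpoint
  S: {a,c,d}  A: {a,c,d}  B: {a,c}  C: {d}

FIRST(S) = ["a", "c", "d"]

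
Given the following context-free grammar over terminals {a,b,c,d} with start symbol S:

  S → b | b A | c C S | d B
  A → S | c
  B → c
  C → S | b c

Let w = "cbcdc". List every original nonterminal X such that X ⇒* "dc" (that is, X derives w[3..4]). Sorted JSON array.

Convert to CNF:
  S -> T0 A | T1 X5 | T2 B | b
  A -> T0 A | T1 X3 | T2 B | b | c
  B -> c
  C -> T0 A | T0 T1 | T1 X4 | T2 B | b
  T0 -> b
  T1 -> c
  T2 -> d
  X3 -> C S
  X4 -> C S
  X5 -> C S

CYK fill, restricted to cells inside w[3..4]:
  T[3,3] 'd' = {T2}  orig:{}
  T[4,4] 'c' = {A,B,T1}  orig:{A,B}
  T[3,4] 'dc' = {A,C,S}

Original NTs in T[3,4] deriving "dc": ["A", "C", "S"]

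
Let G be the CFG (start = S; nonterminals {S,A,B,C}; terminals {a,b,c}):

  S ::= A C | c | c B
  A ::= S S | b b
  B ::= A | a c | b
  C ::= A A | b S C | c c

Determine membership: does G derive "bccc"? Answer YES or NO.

CNF form of G:
  S -> A C | T2 B | c
  A -> S S | T0 T0
  B -> S S | T0 T0 | T1 T2 | b
  C -> A A | T0 X3 | T2 T2
  T0 -> b
  T1 -> a
  T2 -> c
  X3 -> S C

CYK table (by increasing span):
  cell(0,0) b: {B,T0}  orig:{B}
  cell(1,1) c: {S,T2}  orig:{S}
  cell(2,2) c: {S,T2}  orig:{S}
  cell(3,3) c: {S,T2}  orig:{S}
  cell(0,1) bc: ∅
  cell(1,2) cc: {A,B,C}
  cell(2,3) cc: {A,B,C}
  cell(0,2) bcc: ∅
  cell(1,3) ccc: {S,X3}  orig:{S}
  cell(0,3) bccc: {C}

S ∉ T[0,3] ⇒ NO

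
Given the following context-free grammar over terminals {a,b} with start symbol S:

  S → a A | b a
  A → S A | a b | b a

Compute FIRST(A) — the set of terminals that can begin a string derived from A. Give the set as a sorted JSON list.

Compute FIRST by fixpoint:
pass 1:
  A via A→a b: +{a}
  A via A→b a: +{b}
  S via S→a A: +{a}
  S via S→b a: +{b}
  FIRST(S)={a,b}  FIRST(A)={a,b}
pass 2: — fixpoint
  FIRST(S)={a,b}  FIRST(A)={a,b}

FIRST(A) = ["a", "b"]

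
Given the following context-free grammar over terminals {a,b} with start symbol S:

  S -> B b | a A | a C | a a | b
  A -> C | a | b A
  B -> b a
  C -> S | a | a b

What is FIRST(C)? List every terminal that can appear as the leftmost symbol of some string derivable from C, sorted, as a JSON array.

FIRST iteration:
pass 1:
  A via A→a: +{a}
  A via A→b A: +{b}
  B via B→b a: +{b}
  C via C→a: +{a}
  S via S→B b: +{b}
  S via S→a A: +{a}
  FIRST[S]={a,b}  FIRST[A]={a,b}  FIRST[B]={b}  FIRST[C]={a}
pass 2:
  C via C→S: +{b}
  FIRST[S]={a,b}  FIRST[A]={a,b}  FIRST[B]={b}  FIRST[C]={a,b}
pass 3: (stable)
  FIRST[S]={a,b}  FIRST[A]={a,b}  FIRST[B]={b}  FIRST[C]={a,b}

FIRST(C) = ["a", "b"]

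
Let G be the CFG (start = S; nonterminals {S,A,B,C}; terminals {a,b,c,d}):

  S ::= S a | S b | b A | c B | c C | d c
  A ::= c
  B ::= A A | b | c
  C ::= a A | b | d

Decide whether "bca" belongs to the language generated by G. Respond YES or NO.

CNF form of G:
  S -> S T0 | S T1 | T1 A | T2 B | T2 C | T3 T2
  A -> c
  B -> A A | b | c
  C -> T0 A | b | d
  T0 -> a
  T1 -> b
  T2 -> c
  T3 -> d

CYK fill:
  T[0,0] 'b' = {B,C,T1}  orig:{B,C}
  T[1,1] 'c' = {A,B,T2}  orig:{A,B}
  T[2,2] 'a' = {T0}  orig:{}
  T[0,1] 'bc' = {S}
  T[1,2] 'ca' = ∅
  T[0,2] 'bca' = {S}

S ∈ T[0,2] ⇒ YES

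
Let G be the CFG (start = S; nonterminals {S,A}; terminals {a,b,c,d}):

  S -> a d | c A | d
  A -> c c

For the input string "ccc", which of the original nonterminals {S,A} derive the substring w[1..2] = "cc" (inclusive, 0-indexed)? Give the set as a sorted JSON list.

CNF form of G:
  S -> T0 A | T1 T2 | d
  A -> T0 T0
  T0 -> c
  T1 -> a
  T2 -> d

Fill CYK table bottom-up (cells [i..j] with 1 ≤ i ≤ j ≤ 2 only):
  [1..1]={T0}  "c"  orig:{}
  [2..2]={T0}  "c"  orig:{}
  [1..2]={A}  "cc"

Original NTs in T[1,2] deriving "cc": ["A"]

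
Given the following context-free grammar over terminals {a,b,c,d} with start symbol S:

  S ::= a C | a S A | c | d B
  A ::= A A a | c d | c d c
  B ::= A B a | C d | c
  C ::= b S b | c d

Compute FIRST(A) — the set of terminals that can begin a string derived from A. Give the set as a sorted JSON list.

FIRST sets, iterate to fixpoint:
iter 1:
  A via A→c d: +{c}
  B via B→A B a: +{c}
  C via C→b S b: +{b}
  C via C→c d: +{c}
  S via S→a C: +{a}
  S via S→c: +{c}
  S via S→d B: +{d}
  FIRST[S]={a,c,d}  FIRST[A]={c}  FIRST[B]={c}  FIRST[C]={b,c}
iter 2:
  B via B→C d: +{b}
  FIRST[S]={a,c,d}  FIRST[A]={c}  FIRST[B]={b,c}  FIRST[C]={b,c}
iter 3: — fixpoint
  FIRST[S]={a,c,d}  FIRST[A]={c}  FIRST[B]={b,c}  FIRST[C]={b,c}

FIRST(A) = ["c"]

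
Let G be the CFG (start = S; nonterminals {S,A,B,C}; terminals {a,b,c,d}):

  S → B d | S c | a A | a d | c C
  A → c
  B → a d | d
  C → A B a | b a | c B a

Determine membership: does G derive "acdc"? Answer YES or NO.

Convert to CNF:
  S -> B T1 | S T3 | T0 A | T0 T1 | T3 C
  A -> c
  B -> T0 T1 | d
  C -> A X4 | T2 T0 | T3 X5
  T0 -> a
  T1 -> d
  T2 -> b
  T3 -> c
  X4 -> B T0
  X5 -> B T0

CYK table (by increasing span):
  cell(0,0) a: {T0}  orig:{}
  cell(1,1) c: {A,T3}  orig:{A}
  cell(2,2) d: {B,T1}  orig:{B}
  cell(3,3) c: {A,T3}  orig:{A}
  cell(0,1) ac: {S}
  cell(1,2) cd: ∅
  cell(2,3) dc: ∅
  cell(0,2) acd: ∅
  cell(1,3) cdc: ∅
  cell(0,3) acdc: ∅

S ∉ T[0,3] ⇒ NO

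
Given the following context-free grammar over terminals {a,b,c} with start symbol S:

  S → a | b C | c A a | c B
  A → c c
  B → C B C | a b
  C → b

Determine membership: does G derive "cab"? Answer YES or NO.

Convert to CNF:
  S -> T0 B | T0 X4 | T2 C | a
  A -> T0 T0
  B -> C X3 | T1 T2
  C -> b
  T0 -> c
  T1 -> a
  T2 -> b
  X3 -> B C
  X4 -> A T1

Fill CYK table bottom-up:
  cell(0,0) c: {T0}  orig:{}
  cell(1,1) a: {S,T1}  orig:{S}
  cell(2,2) b: {C,T2}  orig:{C}
  cell(0,1) ca: ∅
  cell(1,2) ab: {B}
  cell(0,2) cab: {S}

S ∈ T[0,2] ⇒ YES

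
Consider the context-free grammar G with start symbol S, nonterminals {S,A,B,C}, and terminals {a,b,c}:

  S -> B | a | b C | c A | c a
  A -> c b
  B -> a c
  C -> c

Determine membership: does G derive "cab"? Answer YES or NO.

Convert to CNF:
  S -> T0 A | T0 T2 | T1 C | T2 T0 | a
  A -> T0 T1
  B -> T2 T0
  C -> c
  T0 -> c
  T1 -> b
  T2 -> a

CYK table (by increasing span):
  T[0,0] 'c' = {C,T0}  orig:{C}
  T[1,1] 'a' = {S,T2}  orig:{S}
  T[2,2] 'b' = {T1}  orig:{}
  T[0,1] 'ca' = {S}
  T[1,2] 'ab' = ∅
  T[0,2] 'cab' = ∅

S ∉ T[0,2] ⇒ NO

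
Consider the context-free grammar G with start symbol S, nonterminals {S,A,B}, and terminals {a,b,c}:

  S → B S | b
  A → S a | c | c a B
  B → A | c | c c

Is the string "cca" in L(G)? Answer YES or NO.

CNF form of G:
  S -> B S | b
  A -> S T0 | T1 X2 | c
  B -> S T0 | T1 T1 | T1 X3 | c
  T0 -> a
  T1 -> c
  X2 -> T0 B
  X3 -> T0 B

Fill CYK table bottom-up:
  [0..0]={A,B,T1}  "c"  orig:{A,B}
  [1..1]={A,B,T1}  "c"  orig:{A,B}
  [2..2]={T0}  "a"  orig:{}
  [0..1]={B}  "cc"
  [1..2]=∅  "ca"
  [0..2]=∅  "cca"

S ∉ T[0,2] ⇒ NO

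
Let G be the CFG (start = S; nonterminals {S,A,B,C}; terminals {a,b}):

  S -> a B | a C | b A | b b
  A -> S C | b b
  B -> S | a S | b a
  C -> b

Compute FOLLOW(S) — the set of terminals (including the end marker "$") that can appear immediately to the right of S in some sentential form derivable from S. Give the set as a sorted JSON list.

FIRST iteration:
[1]
  A via A→b b: +{b}
  B via B→a S: +{a}
  B via B→b a: +{b}
  C via C→b: +{b}
  S via S→a B: +{a}
  S via S→b A: +{b}
  FIRST(S)={a,b}  FIRST(A)={b}  FIRST(B)={a,b}  FIRST(C)={b}
[2]
  A via A→S C: +{a}
  FIRST(S)={a,b}  FIRST(A)={a,b}  FIRST(B)={a,b}  FIRST(C)={b}
[3] (no change)
  FIRST(S)={a,b}  FIRST(A)={a,b}  FIRST(B)={a,b}  FIRST(C)={b}

FOLLOW sets:
FOLLOW(S) := {$}
round 1:
  A→S C: FOLLOW(S) ⊇ FIRST(C) = {b}; new: +{b}
  S→a B: FOLLOW(B) ⊇ FOLLOW(S) ⊇ {$,b}; new: +{$,b}
  S→a C: FOLLOW(C) ⊇ FOLLOW(S) ⊇ {$,b}; new: +{$,b}
  S→b A: FOLLOW(A) ⊇ FOLLOW(S) ⊇ {$,b}; new: +{$,b}
  FOLLOW(S)={$,b}  FOLLOW(A)={$,b}  FOLLOW(B)={$,b}  FOLLOW(C)={$,b}
round 2: — fixpoint
  FOLLOW(S)={$,b}  FOLLOW(A)={$,b}  FOLLOW(B)={$,b}  FOLLOW(C)={$,b}

FOLLOW(S) = ["$", "b"]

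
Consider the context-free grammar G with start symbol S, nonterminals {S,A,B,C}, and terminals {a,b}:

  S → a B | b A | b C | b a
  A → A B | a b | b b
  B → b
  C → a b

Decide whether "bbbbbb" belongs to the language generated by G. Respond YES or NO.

CNF form of G:
  S -> T0 B | T1 A | T1 C | T1 T0
  A -> A B | T0 T1 | T1 T1
  B -> b
  C -> T0 T1
  T0 -> a
  T1 -> b

Fill CYK table bottom-up:
  T[0,0] 'b' = {B,T1}  orig:{B}
  T[1,1] 'b' = {B,T1}  orig:{B}
  T[2,2] 'b' = {B,T1}  orig:{B}
  T[3,3] 'b' = {B,T1}  orig:{B}
  T[4,4] 'b' = {B,T1}  orig:{B}
  T[5,5] 'b' = {B,T1}  orig:{B}
  T[0,1] 'bb' = {A}
  T[1,2] 'bb' = {A}
  T[2,3] 'bb' = {A}
  T[3,4] 'bb' = {A}
  T[4,5] 'bb' = {A}
  T[0,2] 'bbb' = {A,S}
  T[1,3] 'bbb' = {A,S}
  T[2,4] 'bbb' = {A,S}
  T[3,5] 'bbb' = {A,S}
  T[0,3] 'bbbb' = {A,S}
  T[1,4] 'bbbb' = {A,S}
  T[2,5] 'bbbb' = {A,S}
  T[0,4] 'bbbbb' = {A,S}
  T[1,5] 'bbbbb' = {A,S}
  T[0,5] 'bbbbbb' = {A,S}

S ∈ T[0,5] ⇒ YES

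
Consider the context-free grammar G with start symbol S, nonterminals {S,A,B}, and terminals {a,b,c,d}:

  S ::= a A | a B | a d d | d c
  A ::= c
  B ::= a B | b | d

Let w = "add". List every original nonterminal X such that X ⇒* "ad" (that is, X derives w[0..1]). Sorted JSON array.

CNF form of G:
  S -> T0 A | T0 B | T0 X3 | T1 T2
  A -> c
  B -> T0 B | b | d
  T0 -> a
  T1 -> d
  T2 -> c
  X3 -> T1 T1

Fill CYK table bottom-up — only the sub-triangle for w[0..1]:
  T[0,0] 'a' = {T0}  orig:{}
  T[1,1] 'd' = {B,T1}  orig:{B}
  T[0,1] 'ad' = {B,S}

Original NTs in T[0,1] deriving "ad": ["B", "S"]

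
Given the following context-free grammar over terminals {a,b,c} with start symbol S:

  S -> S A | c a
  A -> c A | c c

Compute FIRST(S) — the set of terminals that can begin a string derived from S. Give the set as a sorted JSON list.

FIRST sets, iterate to fixpoint:
iter 1:
  A via A→c A: +{c}
  S via S→c a: +{c}
  FIRST[S]={c}  FIRST[A]={c}
iter 2: — fixpoint
  FIRST[S]={c}  FIRST[A]={c}

FIRST(S) = ["c"]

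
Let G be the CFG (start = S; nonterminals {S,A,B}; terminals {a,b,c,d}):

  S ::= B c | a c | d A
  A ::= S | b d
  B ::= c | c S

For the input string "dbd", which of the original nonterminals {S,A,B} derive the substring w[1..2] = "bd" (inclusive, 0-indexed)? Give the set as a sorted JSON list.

CNF form of G:
  S -> B T0 | T1 T0 | T3 A
  A -> B T0 | T1 T0 | T2 T3 | T3 A
  B -> T0 S | c
  T0 -> c
  T1 -> a
  T2 -> b
  T3 -> d

CYK table (by increasing span) (cells [i..j] with 1 ≤ i ≤ j ≤ 2 only):
  cell(1,1) b: {T2}  orig:{}
  cell(2,2) d: {T3}  orig:{}
  cell(1,2) bd: {A}

Original NTs in T[1,2] deriving "bd": ["A"]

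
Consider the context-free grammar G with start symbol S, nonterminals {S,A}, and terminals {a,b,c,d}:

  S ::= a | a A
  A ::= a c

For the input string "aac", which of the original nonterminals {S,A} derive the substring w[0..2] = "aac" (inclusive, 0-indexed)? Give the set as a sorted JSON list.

Convert to CNF:
  S -> T0 A | a
  A -> T0 T1
  T0 -> a
  T1 -> c

Fill CYK table bottom-up (cells [i..j] with 0 ≤ i ≤ j ≤ 2 only):
  cell(0,0) a: {S,T0}  orig:{S}
  cell(1,1) a: {S,T0}  orig:{S}
  cell(2,2) c: {T1}  orig:{}
  cell(0,1) aa: ∅
  cell(1,2) ac: {A}
  cell(0,2) aac: {S}

Original NTs in T[0,2] deriving "aac": ["S"]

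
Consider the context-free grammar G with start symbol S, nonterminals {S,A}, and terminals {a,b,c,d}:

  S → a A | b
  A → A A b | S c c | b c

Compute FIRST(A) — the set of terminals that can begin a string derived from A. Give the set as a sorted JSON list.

Compute FIRST by fixpoint:
iter 1:
  A via A→b c: +{b}
  S via S→a A: +{a}
  S via S→b: +{b}
  FIRST(S)={a,b}  FIRST(A)={b}
iter 2:
  A via A→S c c: +{a}
  FIRST(S)={a,b}  FIRST(A)={a,b}
iter 3: (no change)
  FIRST(S)={a,b}  FIRST(A)={a,b}

FIRST(A) = ["a", "b"]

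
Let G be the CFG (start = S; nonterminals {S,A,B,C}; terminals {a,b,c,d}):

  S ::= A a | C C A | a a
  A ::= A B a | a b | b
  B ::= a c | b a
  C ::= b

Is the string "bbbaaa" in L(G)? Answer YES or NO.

Convert to CNF:
  S -> A T0 | C X4 | T0 T0
  A -> A X3 | T0 T1 | b
  B -> T0 T2 | T1 T0
  C -> b
  T0 -> a
  T1 -> b
  T2 -> c
  X3 -> B T0
  X4 -> C A

CYK table (by increasing span):
  cell(0,0) b: {A,C,T1}  orig:{A,C}
  cell(1,1) b: {A,C,T1}  orig:{A,C}
  cell(2,2) b: {A,C,T1}  orig:{A,C}
  cell(3,3) a: {T0}  orig:{}
  cell(4,4) a: {T0}  orig:{}
  cell(5,5) a: {T0}  orig:{}
  cell(0,1) bb: {X4}  orig:{}
  cell(1,2) bb: {X4}  orig:{}
  cell(2,3) ba: {B,S}
  cell(3,4) aa: {S}
  cell(4,5) aa: {S}
  cell(0,2) bbb: {S}
  cell(1,3) bba: ∅
  cell(2,4) baa: {X3}  orig:{}
  cell(3,5) aaa: ∅
  cell(0,3) bbba: ∅
  cell(1,4) bbaa: {A}
  cell(2,5) baaa: ∅
  cell(0,4) bbbaa: {X4}  orig:{}
  cell(1,5) bbaaa: {S}
  cell(0,5) bbbaaa: ∅

S ∉ T[0,5] ⇒ NO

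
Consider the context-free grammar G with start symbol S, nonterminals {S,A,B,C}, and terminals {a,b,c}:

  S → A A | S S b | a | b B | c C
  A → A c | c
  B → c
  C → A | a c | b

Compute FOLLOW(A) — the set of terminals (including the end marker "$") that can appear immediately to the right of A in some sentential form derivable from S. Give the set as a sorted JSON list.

FIRST sets, iterate to fixpoint:
pass 1:
  A via A→c: +{c}
  B via B→c: +{c}
  C via C→A: +{c}
  C via C→a c: +{a}
  C via C→b: +{b}
  S via S→A A: +{c}
  S via S→a: +{a}
  S via S→b B: +{b}
  FIRST(S)={a,b,c}  FIRST(A)={c}  FIRST(B)={c}  FIRST(C)={a,b,c}
pass 2: — fixpoint
  FIRST(S)={a,b,c}  FIRST(A)={c}  FIRST(B)={c}  FIRST(C)={a,b,c}

FOLLOW sets:
FOLLOW(S) := {$}
[1]
  A→A c: FOLLOW(A) ⊇ FIRST(c) = {c}; new: +{c}
  S→A A: FOLLOW(A) ⊇ FOLLOW(S) ⊇ {$}; new: +{$}
  S→S S b: FOLLOW(S) ⊇ FIRST(S) = {a,b,c}; new: +{a,b,c}
  S→b B: FOLLOW(B) ⊇ FOLLOW(S) ⊇ {$,a,b,c}; new: +{$,a,b,c}
  S→c C: FOLLOW(C) ⊇ FOLLOW(S) ⊇ {$,a,b,c}; new: +{$,a,b,c}
  FOLLOW[S]={$,a,b,c}  FOLLOW[A]={$,c}  FOLLOW[B]={$,a,b,c}  FOLLOW[C]={$,a,b,c}
[2]
  C→A: FOLLOW(A) ⊇ FOLLOW(C) ⊇ {$,a,b,c}; new: +{a,b}
  FOLLOW[S]={$,a,b,c}  FOLLOW[A]={$,a,b,c}  FOLLOW[B]={$,a,b,c}  FOLLOW[C]={$,a,b,c}
[3] — fixpoint
  FOLLOW[S]={$,a,b,c}  FOLLOW[A]={$,a,b,c}  FOLLOW[B]={$,a,b,c}  FOLLOW[C]={$,a,b,c}

FOLLOW(A) = ["$", "a", "b", "c"]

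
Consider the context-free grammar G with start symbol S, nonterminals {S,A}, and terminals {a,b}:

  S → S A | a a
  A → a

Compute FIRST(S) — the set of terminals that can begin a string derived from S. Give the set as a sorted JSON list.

FIRST sets, iterate to fixpoint:
iter 1:
  A via A→a: +{a}
  S via S→a a: +{a}
  FIRST[S]={a}  FIRST[A]={a}
iter 2: (no change)
  FIRST[S]={a}  FIRST[A]={a}

FIRST(S) = ["a"]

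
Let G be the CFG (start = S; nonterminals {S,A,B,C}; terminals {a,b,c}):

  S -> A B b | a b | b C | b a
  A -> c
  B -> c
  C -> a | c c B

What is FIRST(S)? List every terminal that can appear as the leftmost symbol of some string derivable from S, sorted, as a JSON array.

FIRST iteration:
iter 1:
  A via A→c: +{c}
  B via B→c: +{c}
  C via C→a: +{a}
  C via C→c c B: +{c}
  S via S→A B b: +{c}
  S via S→a b: +{a}
  S via S→b C: +{b}
  FIRST[S]={a,b,c}  FIRST[A]={c}  FIRST[B]={c}  FIRST[C]={a,c}
iter 2: (stable)
  FIRST[S]={a,b,c}  FIRST[A]={c}  FIRST[B]={c}  FIRST[C]={a,c}

FIRST(S) = ["a", "b", "c"]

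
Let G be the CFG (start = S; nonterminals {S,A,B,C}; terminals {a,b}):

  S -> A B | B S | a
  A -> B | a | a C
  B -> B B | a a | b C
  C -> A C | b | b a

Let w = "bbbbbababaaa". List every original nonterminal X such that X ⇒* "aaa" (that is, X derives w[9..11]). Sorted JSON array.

CNF form of G:
  S -> A B | B S | a
  A -> B B | T0 C | T0 T0 | T1 C | a
  B -> B B | T0 T0 | T1 C
  C -> A C | T1 T0 | b
  T0 -> a
  T1 -> b

Fill CYK table bottom-up, restricted to cells inside w[9..11]:
  [9..9]={A,S,T0}  "a"  orig:{A,S}
  [10..10]={A,S,T0}  "a"  orig:{A,S}
  [11..11]={A,S,T0}  "a"  orig:{A,S}
  [9..10]={A,B}  "aa"
  [10..11]={A,B}  "aa"
  [9..11]={S}  "aaa"

Original NTs in T[9,11] deriving "aaa": ["S"]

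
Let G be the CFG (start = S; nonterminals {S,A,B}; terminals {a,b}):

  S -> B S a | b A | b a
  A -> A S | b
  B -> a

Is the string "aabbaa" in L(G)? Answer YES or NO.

Convert to CNF:
  S -> B X2 | T1 A | T1 T0
  A -> A S | b
  B -> a
  T0 -> a
  T1 -> b
  X2 -> S T0

CYK table (by increasing span):
  [0..0]={B,T0}  "a"  orig:{B}
  [1..1]={B,T0}  "a"  orig:{B}
  [2..2]={A,T1}  "b"  orig:{A}
  [3..3]={A,T1}  "b"  orig:{A}
  [4..4]={B,T0}  "a"  orig:{B}
  [5..5]={B,T0}  "a"  orig:{B}
  [0..1]=∅  "aa"
  [1..2]=∅  "ab"
  [2..3]={S}  "bb"
  [3..4]={S}  "ba"
  [4..5]=∅  "aa"
  [0..2]=∅  "aab"
  [1..3]=∅  "abb"
  [2..4]={A,X2}  "bba"  orig:{A}
  [3..5]={X2}  "baa"  orig:{}
  [0..3]=∅  "aabb"
  [1..4]={S}  "abba"
  [2..5]=∅  "bbaa"
  [0..4]=∅  "aabba"
  [1..5]={X2}  "abbaa"  orig:{}
  [0..5]={S}  "aabbaa"

S ∈ T[0,5] ⇒ YES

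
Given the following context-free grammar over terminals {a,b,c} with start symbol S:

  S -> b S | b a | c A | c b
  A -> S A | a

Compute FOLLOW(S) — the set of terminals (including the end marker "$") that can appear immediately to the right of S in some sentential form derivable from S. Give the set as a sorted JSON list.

Compute FIRST by fixpoint:
[1]
  A via A→a: +{a}
  S via S→b S: +{b}
  S via S→c A: +{c}
  FIRST(S)={b,c}  FIRST(A)={a}
[2]
  A via A→S A: +{b,c}
  FIRST(S)={b,c}  FIRST(A)={a,b,c}
[3] done
  FIRST(S)={b,c}  FIRST(A)={a,b,c}

Compute FOLLOW by fixpoint:
FOLLOW(S) := {$}
[1]
  A→S A: FOLLOW(S) ⊇ FIRST(A) = {a,b,c}; new: +{a,b,c}
  S→c A: FOLLOW(A) ⊇ FOLLOW(S) ⊇ {$,a,b,c}; new: +{$,a,b,c}
  S: {$,a,b,c}  A: {$,a,b,c}
[2] — fixpoint
  S: {$,a,b,c}  A: {$,a,b,c}

FOLLOW(S) = ["$", "a", "b", "c"]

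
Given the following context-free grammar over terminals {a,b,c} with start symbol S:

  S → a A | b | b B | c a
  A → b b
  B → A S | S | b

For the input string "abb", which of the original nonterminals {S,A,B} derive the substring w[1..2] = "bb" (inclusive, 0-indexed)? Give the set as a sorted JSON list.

Convert to CNF:
  S -> T0 B | T1 A | T2 T1 | b
  A -> T0 T0
  B -> A S | T0 B | T1 A | T2 T1 | b
  T0 -> b
  T1 -> a
  T2 -> c

Fill CYK table bottom-up, restricted to cells inside w[1..2]:
  [1..1]={B,S,T0}  "b"  orig:{B,S}
  [2..2]={B,S,T0}  "b"  orig:{B,S}
  [1..2]={A,B,S}  "bb"

Original NTs in T[1,2] deriving "bb": ["A", "B", "S"]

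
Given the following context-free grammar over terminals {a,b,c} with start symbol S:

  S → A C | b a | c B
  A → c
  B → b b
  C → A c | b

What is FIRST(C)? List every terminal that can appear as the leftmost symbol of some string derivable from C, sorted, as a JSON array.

FIRST iteration:
[1]
  A via A→c: +{c}
  B via B→b b: +{b}
  C via C→A c: +{c}
  C via C→b: +{b}
  S via S→A C: +{c}
  S via S→b a: +{b}
  FIRST(S)={b,c}  FIRST(A)={c}  FIRST(B)={b}  FIRST(C)={b,c}
[2] done
  FIRST(S)={b,c}  FIRST(A)={c}  FIRST(B)={b}  FIRST(C)={b,c}

FIRST(C) = ["b", "c"]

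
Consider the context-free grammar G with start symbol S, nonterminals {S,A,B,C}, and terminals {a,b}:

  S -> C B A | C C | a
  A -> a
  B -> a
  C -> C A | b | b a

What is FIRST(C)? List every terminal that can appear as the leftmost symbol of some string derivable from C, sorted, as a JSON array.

Compute FIRST by fixpoint:
iter 1:
  A via A→a: +{a}
  B via B→a: +{a}
  C via C→b: +{b}
  S via S→C B A: +{b}
  S via S→a: +{a}
  FIRST[S]={a,b}  FIRST[A]={a}  FIRST[B]={a}  FIRST[C]={b}
iter 2: done
  FIRST[S]={a,b}  FIRST[A]={a}  FIRST[B]={a}  FIRST[C]={b}

FIRST(C) = ["b"]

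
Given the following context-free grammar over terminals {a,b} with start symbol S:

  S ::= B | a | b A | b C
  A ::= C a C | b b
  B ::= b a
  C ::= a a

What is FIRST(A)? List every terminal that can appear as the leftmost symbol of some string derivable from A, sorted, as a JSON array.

FIRST sets, iterate to fixpoint:
pass 1:
  A via A→b b: +{b}
  B via B→b a: +{b}
  C via C→a a: +{a}
  S via S→B: +{b}
  S via S→a: +{a}
  S: {a,b}  A: {b}  B: {b}  C: {a}
pass 2:
  A via A→C a C: +{a}
  S: {a,b}  A: {a,b}  B: {b}  C: {a}
pass 3: — fixpoint
  S: {a,b}  A: {a,b}  B: {b}  C: {a}

FIRST(A) = ["a", "b"]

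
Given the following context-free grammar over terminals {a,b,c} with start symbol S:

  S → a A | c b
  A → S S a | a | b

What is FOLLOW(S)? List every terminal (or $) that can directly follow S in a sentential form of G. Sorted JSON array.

Compute FIRST by fixpoint:
[1]
  A via A→a: +{a}
  A via A→b: +{b}
  S via S→a A: +{a}
  S via S→c b: +{c}
  FIRST[S]={a,c}  FIRST[A]={a,b}
[2]
  A via A→S S a: +{c}
  FIRST[S]={a,c}  FIRST[A]={a,b,c}
[3] (no change)
  FIRST[S]={a,c}  FIRST[A]={a,b,c}

Compute FOLLOW by fixpoint:
seed FOLLOW(S) with $
iter 1:
  A→S S a: FOLLOW(S) ⊇ FIRST(S) = {a,c}; new: +{a,c}
  S→a A: FOLLOW(A) ⊇ FOLLOW(S) ⊇ {$,a,c}; new: +{$,a,c}
  FOLLOW(S)={$,a,c}  FOLLOW(A)={$,a,c}
iter 2: — fixpoint
  FOLLOW(S)={$,a,c}  FOLLOW(A)={$,a,c}

FOLLOW(S) = ["$", "a", "c"]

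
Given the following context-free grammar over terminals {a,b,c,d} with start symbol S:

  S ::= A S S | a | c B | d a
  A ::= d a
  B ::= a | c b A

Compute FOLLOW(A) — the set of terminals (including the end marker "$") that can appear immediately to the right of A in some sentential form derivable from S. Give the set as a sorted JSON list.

Compute FIRST by fixpoint:
iter 1:
  A via A→d a: +{d}
  B via B→a: +{a}
  B via B→c b A: +{c}
  S via S→A S S: +{d}
  S via S→a: +{a}
  S via S→c B: +{c}
  S: {a,c,d}  A: {d}  B: {a,c}
iter 2: (stable)
  S: {a,c,d}  A: {d}  B: {a,c}

Compute FOLLOW by fixpoint:
FOLLOW(S) := {$}
iter 1:
  S→A S S: FOLLOW(A) ⊇ FIRST(S) = {a,c,d}; new: +{a,c,d}
  S→A S S: FOLLOW(S) ⊇ FIRST(S) = {a,c,d}; new: +{a,c,d}
  S→c B: FOLLOW(B) ⊇ FOLLOW(S) ⊇ {$,a,c,d}; new: +{$,a,c,d}
  FOLLOW[S]={$,a,c,d}  FOLLOW[A]={a,c,d}  FOLLOW[B]={$,a,c,d}
iter 2:
  B→c b A: FOLLOW(A) ⊇ FOLLOW(B) ⊇ {$,a,c,d}; new: +{$}
  FOLLOW[S]={$,a,c,d}  FOLLOW[A]={$,a,c,d}  FOLLOW[B]={$,a,c,d}
iter 3: — fixpoint
  FOLLOW[S]={$,a,c,d}  FOLLOW[A]={$,a,c,d}  FOLLOW[B]={$,a,c,d}

FOLLOW(A) = ["$", "a", "c", "d"]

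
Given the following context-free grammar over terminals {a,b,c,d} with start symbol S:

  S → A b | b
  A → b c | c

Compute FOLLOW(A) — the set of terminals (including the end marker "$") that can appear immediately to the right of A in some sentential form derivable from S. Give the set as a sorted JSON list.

Compute FIRST by fixpoint:
round 1:
  A via A→b c: +{b}
  A via A→c: +{c}
  S via S→A b: +{b,c}
  S: {b,c}  A: {b,c}
round 2: — fixpoint
  S: {b,c}  A: {b,c}

Compute FOLLOW by fixpoint:
initialize: $ ∈ FOLLOW(S)
pass 1:
  S→A b: FOLLOW(A) ⊇ FIRST(b) = {b}; new: +{b}
  FOLLOW[S]={$}  FOLLOW[A]={b}
pass 2: (stable)
  FOLLOW[S]={$}  FOLLOW[A]={b}

FOLLOW(A) = ["b"]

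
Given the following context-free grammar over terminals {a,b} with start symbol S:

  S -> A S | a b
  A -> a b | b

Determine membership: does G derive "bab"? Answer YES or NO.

CNF form of G:
  S -> A S | T0 T1
  A -> T0 T1 | b
  T0 -> a
  T1 -> b

Fill CYK table bottom-up:
  [0..0]={A,T1}  "b"  orig:{A}
  [1..1]={T0}  "a"  orig:{}
  [2..2]={A,T1}  "b"  orig:{A}
  [0..1]=∅  "ba"
  [1..2]={A,S}  "ab"
  [0..2]={S}  "bab"

S ∈ T[0,2] ⇒ YES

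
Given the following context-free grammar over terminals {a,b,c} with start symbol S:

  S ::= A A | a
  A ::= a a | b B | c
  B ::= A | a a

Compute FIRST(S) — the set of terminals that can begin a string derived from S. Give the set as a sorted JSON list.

FIRST iteration:
[1]
  A via A→a a: +{a}
  A via A→b B: +{b}
  A via A→c: +{c}
  B via B→A: +{a,b,c}
  S via S→A A: +{a,b,c}
  S: {a,b,c}  A: {a,b,c}  B: {a,b,c}
[2] — fixpoint
  S: {a,b,c}  A: {a,b,c}  B: {a,b,c}

FIRST(S) = ["a", "b", "c"]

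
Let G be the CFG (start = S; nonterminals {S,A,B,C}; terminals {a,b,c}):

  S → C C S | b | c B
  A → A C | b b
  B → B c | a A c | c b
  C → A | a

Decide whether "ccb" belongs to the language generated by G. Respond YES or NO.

CNF form of G:
  S -> C X4 | T1 B | b
  A -> A C | T0 T0
  B -> B T1 | T1 T0 | T2 X3
  C -> A C | T0 T0 | a
  T0 -> b
  T1 -> c
  T2 -> a
  X3 -> A T1
  X4 -> C S

CYK fill:
  [0..0]={T1}  "c"  orig:{}
  [1..1]={T1}  "c"  orig:{}
  [2..2]={S,T0}  "b"  orig:{S}
  [0..1]=∅  "cc"
  [1..2]={B}  "cb"
  [0..2]={S}  "ccb"

S ∈ T[0,2] ⇒ YES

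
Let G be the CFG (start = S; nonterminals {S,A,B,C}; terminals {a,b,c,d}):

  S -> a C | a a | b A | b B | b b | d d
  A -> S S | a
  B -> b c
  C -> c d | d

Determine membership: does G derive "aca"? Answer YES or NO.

CNF form of G:
  S -> T0 A | T0 B | T0 T0 | T2 T2 | T3 C | T3 T3
  A -> S S | a
  B -> T0 T1
  C -> T1 T2 | d
  T0 -> b
  T1 -> c
  T2 -> d
  T3 -> a

Fill CYK table bottom-up:
  cell(0,0) a: {A,T3}  orig:{A}
  cell(1,1) c: {T1}  orig:{}
  cell(2,2) a: {A,T3}  orig:{A}
  cell(0,1) ac: ∅
  cell(1,2) ca: ∅
  cell(0,2) aca: ∅

S ∉ T[0,2] ⇒ NO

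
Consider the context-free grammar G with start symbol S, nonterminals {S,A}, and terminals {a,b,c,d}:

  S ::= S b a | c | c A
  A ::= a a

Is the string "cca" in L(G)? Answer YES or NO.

Convert to CNF:
  S -> S X3 | T2 A | c
  A -> T0 T0
  T0 -> a
  T1 -> b
  T2 -> c
  X3 -> T1 T0

Fill CYK table bottom-up:
  [0..0]={S,T2}  "c"  orig:{S}
  [1..1]={S,T2}  "c"  orig:{S}
  [2..2]={T0}  "a"  orig:{}
  [0..1]=∅  "cc"
  [1..2]=∅  "ca"
  [0..2]=∅  "cca"

S ∉ T[0,2] ⇒ NO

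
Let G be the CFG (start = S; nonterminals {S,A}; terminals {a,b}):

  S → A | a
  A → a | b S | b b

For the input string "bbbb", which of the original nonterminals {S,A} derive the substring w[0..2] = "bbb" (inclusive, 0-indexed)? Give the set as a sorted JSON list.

CNF form of G:
  S -> T0 S | T0 T0 | a
  A -> T0 S | T0 T0 | a
  T0 -> b

CYK fill, restricted to cells inside w[0..2]:
  [0..0]={T0}  "b"  orig:{}
  [1..1]={T0}  "b"  orig:{}
  [2..2]={T0}  "b"  orig:{}
  [0..1]={A,S}  "bb"
  [1..2]={A,S}  "bb"
  [0..2]={A,S}  "bbb"

Original NTs in T[0,2] deriving "bbb": ["A", "S"]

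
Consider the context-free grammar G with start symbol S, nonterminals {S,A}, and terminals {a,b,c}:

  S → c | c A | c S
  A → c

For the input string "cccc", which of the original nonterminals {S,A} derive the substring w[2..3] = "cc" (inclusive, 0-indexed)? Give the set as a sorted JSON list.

CNF form of G:
  S -> T0 A | T0 S | c
  A -> c
  T0 -> c

Fill CYK table bottom-up, restricted to cells inside w[2..3]:
  cell(2,2) c: {A,S,T0}  orig:{A,S}
  cell(3,3) c: {A,S,T0}  orig:{A,S}
  cell(2,3) cc: {S}

Original NTs in T[2,3] deriving "cc": ["S"]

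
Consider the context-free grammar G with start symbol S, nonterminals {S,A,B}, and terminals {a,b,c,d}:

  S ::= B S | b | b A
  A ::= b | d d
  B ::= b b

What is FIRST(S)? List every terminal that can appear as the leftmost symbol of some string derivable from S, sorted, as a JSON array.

FIRST sets, iterate to fixpoint:
pass 1:
  A via A→b: +{b}
  A via A→d d: +{d}
  B via B→b b: +{b}
  S via S→B S: +{b}
  S: {b}  A: {b,d}  B: {b}
pass 2: (stable)
  S: {b}  A: {b,d}  B: {b}

FIRST(S) = ["b"]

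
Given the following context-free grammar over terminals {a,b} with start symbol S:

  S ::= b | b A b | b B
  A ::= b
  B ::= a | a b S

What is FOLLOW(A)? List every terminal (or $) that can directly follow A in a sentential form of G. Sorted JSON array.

FIRST iteration:
round 1:
  A via A→b: +{b}
  B via B→a: +{a}
  S via S→b: +{b}
  S: {b}  A: {b}  B: {a}
round 2: (stable)
  S: {b}  A: {b}  B: {a}

FOLLOW iteration:
seed FOLLOW(S) with $
iter 1:
  S→b A b: FOLLOW(A) ⊇ FIRST(b) = {b}; new: +{b}
  S→b B: FOLLOW(B) ⊇ FOLLOW(S) ⊇ {$}; new: +{$}
  S: {$}  A: {b}  B: {$}
iter 2: — fixpoint
  S: {$}  A: {b}  B: {$}

FOLLOW(A) = ["b"]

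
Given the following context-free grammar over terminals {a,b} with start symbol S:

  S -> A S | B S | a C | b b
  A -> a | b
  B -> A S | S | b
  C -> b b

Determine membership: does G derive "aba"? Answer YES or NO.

CNF form of G:
  S -> A S | B S | T0 C | T1 T1
  A -> a | b
  B -> A S | B S | T0 C | T1 T1 | b
  C -> T1 T1
  T0 -> a
  T1 -> b

Fill CYK table bottom-up:
  T[0,0] 'a' = {A,T0}  orig:{A}
  T[1,1] 'b' = {A,B,T1}  orig:{A,B}
  T[2,2] 'a' = {A,T0}  orig:{A}
  T[0,1] 'ab' = ∅
  T[1,2] 'ba' = ∅
  T[0,2] 'aba' = ∅

S ∉ T[0,2] ⇒ NO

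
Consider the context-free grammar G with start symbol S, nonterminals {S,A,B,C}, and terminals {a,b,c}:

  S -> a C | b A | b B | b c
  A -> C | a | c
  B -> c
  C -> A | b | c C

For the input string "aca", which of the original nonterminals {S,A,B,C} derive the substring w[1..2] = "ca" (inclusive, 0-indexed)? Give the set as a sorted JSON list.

CNF form of G:
  S -> T1 C | T2 A | T2 B | T2 T0
  A -> T0 C | a | b | c
  B -> c
  C -> T0 C | a | b | c
  T0 -> c
  T1 -> a
  T2 -> b

CYK table (by increasing span), restricted to cells inside w[1..2]:
  [1..1]={A,B,C,T0}  "c"  orig:{A,B,C}
  [2..2]={A,C,T1}  "a"  orig:{A,C}
  [1..2]={A,C}  "ca"

Original NTs in T[1,2] deriving "ca": ["A", "C"]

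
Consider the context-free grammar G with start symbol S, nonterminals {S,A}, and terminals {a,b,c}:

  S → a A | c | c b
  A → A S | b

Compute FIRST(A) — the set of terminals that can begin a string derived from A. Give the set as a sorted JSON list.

Compute FIRST by fixpoint:
pass 1:
  A via A→b: +{b}
  S via S→a A: +{a}
  S via S→c: +{c}
  S: {a,c}  A: {b}
pass 2: (no change)
  S: {a,c}  A: {b}

FIRST(A) = ["b"]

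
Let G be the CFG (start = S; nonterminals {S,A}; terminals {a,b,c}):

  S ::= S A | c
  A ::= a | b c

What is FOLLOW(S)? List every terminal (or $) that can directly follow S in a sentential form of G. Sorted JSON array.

FIRST iteration:
pass 1:
  A via A→a: +{a}
  A via A→b c: +{b}
  S via S→c: +{c}
  S: {c}  A: {a,b}
pass 2: — fixpoint
  S: {c}  A: {a,b}

Compute FOLLOW by fixpoint:
seed FOLLOW(S) with $
[1]
  S→S A: FOLLOW(S) ⊇ FIRST(A) = {a,b}; new: +{a,b}
  S→S A: FOLLOW(A) ⊇ FOLLOW(S) ⊇ {$,a,b}; new: +{$,a,b}
  FOLLOW[S]={$,a,b}  FOLLOW[A]={$,a,b}
[2] (no change)
  FOLLOW[S]={$,a,b}  FOLLOW[A]={$,a,b}

FOLLOW(S) = ["$", "a", "b"]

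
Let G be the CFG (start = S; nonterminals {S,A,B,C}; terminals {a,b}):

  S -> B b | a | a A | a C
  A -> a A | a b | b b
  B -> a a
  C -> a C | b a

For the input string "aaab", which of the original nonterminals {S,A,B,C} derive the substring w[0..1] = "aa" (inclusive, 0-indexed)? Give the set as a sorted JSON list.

CNF form of G:
  S -> B T1 | T0 A | T0 C | a
  A -> T0 A | T0 T1 | T1 T1
  B -> T0 T0
  C -> T0 C | T1 T0
  T0 -> a
  T1 -> b

CYK fill, restricted to cells inside w[0..1]:
  T[0,0] 'a' = {S,T0}  orig:{S}
  T[1,1] 'a' = {S,T0}  orig:{S}
  T[0,1] 'aa' = {B}

Original NTs in T[0,1] deriving "aa": ["B"]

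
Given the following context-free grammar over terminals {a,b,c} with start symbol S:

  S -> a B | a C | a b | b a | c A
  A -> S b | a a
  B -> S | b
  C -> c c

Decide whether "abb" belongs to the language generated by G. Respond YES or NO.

CNF form of G:
  S -> T0 T1 | T1 B | T1 C | T1 T0 | T2 A
  A -> S T0 | T1 T1
  B -> T0 T1 | T1 B | T1 C | T1 T0 | T2 A | b
  C -> T2 T2
  T0 -> b
  T1 -> a
  T2 -> c

CYK table (by increasing span):
  cell(0,0) a: {T1}  orig:{}
  cell(1,1) b: {B,T0}  orig:{B}
  cell(2,2) b: {B,T0}  orig:{B}
  cell(0,1) ab: {B,S}
  cell(1,2) bb: ∅
  cell(0,2) abb: {A}

S ∉ T[0,2] ⇒ NO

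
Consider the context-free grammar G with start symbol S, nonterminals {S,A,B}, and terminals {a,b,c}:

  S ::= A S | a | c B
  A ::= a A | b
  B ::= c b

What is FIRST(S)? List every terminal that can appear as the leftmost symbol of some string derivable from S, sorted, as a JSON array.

Compute FIRST by fixpoint:
pass 1:
  A via A→a A: +{a}
  A via A→b: +{b}
  B via B→c b: +{c}
  S via S→A S: +{a,b}
  S via S→c B: +{c}
  S: {a,b,c}  A: {a,b}  B: {c}
pass 2: — fixpoint
  S: {a,b,c}  A: {a,b}  B: {c}

FIRST(S) = ["a", "b", "c"]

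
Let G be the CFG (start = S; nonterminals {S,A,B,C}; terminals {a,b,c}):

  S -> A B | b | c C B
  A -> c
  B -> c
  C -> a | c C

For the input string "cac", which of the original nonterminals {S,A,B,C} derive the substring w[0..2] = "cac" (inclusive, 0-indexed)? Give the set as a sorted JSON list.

Convert to CNF:
  S -> A B | T0 X1 | b
  A -> c
  B -> c
  C -> T0 C | a
  T0 -> c
  X1 -> C B

CYK fill (cells [i..j] with 0 ≤ i ≤ j ≤ 2 only):
  T[0,0] 'c' = {A,B,T0}  orig:{A,B}
  T[1,1] 'a' = {C}
  T[2,2] 'c' = {A,B,T0}  orig:{A,B}
  T[0,1] 'ca' = {C}
  T[1,2] 'ac' = {X1}  orig:{}
  T[0,2] 'cac' = {S,X1}  orig:{S}

Original NTs in T[0,2] deriving "cac": ["S"]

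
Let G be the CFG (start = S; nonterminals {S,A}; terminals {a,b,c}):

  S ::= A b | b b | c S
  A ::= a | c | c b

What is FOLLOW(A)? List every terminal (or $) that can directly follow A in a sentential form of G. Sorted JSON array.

FIRST sets, iterate to fixpoint:
[1]
  A via A→a: +{a}
  A via A→c: +{c}
  S via S→A b: +{a,c}
  S via S→b b: +{b}
  FIRST[S]={a,b,c}  FIRST[A]={a,c}
[2] (no change)
  FIRST[S]={a,b,c}  FIRST[A]={a,c}

Compute FOLLOW by fixpoint:
seed FOLLOW(S) with $
pass 1:
  S→A b: FOLLOW(A) ⊇ FIRST(b) = {b}; new: +{b}
  FOLLOW(S)={$}  FOLLOW(A)={b}
pass 2: — fixpoint
  FOLLOW(S)={$}  FOLLOW(A)={b}

FOLLOW(A) = ["b"]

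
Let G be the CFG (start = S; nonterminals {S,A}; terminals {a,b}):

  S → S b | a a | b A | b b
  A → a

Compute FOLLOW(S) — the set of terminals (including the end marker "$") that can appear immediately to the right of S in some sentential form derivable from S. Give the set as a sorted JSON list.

Compute FIRST by fixpoint:
[1]
  A via A→a: +{a}
  S via S→a a: +{a}
  S via S→b A: +{b}
  FIRST[S]={a,b}  FIRST[A]={a}
[2] (stable)
  FIRST[S]={a,b}  FIRST[A]={a}

Compute FOLLOW by fixpoint:
initialize: $ ∈ FOLLOW(S)
iter 1:
  S→S b: FOLLOW(S) ⊇ FIRST(b) = {b}; new: +{b}
  S→b A: FOLLOW(A) ⊇ FOLLOW(S) ⊇ {$,b}; new: +{$,b}
  FOLLOW[S]={$,b}  FOLLOW[A]={$,b}
iter 2: (stable)
  FOLLOW[S]={$,b}  FOLLOW[A]={$,b}

FOLLOW(S) = ["$", "b"]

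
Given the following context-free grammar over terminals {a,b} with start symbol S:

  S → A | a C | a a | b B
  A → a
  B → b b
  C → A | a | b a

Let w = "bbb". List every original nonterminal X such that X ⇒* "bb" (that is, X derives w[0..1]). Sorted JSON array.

Convert to CNF:
  S -> T0 B | T1 C | T1 T1 | a
  A -> a
  B -> T0 T0
  C -> T0 T1 | a
  T0 -> b
  T1 -> a

CYK table (by increasing span) — only the sub-triangle for w[0..1]:
  [0..0]={T0}  "b"  orig:{}
  [1..1]={T0}  "b"  orig:{}
  [0..1]={B}  "bb"

Original NTs in T[0,1] deriving "bb": ["B"]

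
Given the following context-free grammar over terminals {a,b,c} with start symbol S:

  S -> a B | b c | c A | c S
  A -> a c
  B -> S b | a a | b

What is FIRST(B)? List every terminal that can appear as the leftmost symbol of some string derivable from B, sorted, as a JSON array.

Compute FIRST by fixpoint:
pass 1:
  A via A→a c: +{a}
  B via B→a a: +{a}
  B via B→b: +{b}
  S via S→a B: +{a}
  S via S→b c: +{b}
  S via S→c A: +{c}
  FIRST[S]={a,b,c}  FIRST[A]={a}  FIRST[B]={a,b}
pass 2:
  B via B→S b: +{c}
  FIRST[S]={a,b,c}  FIRST[A]={a}  FIRST[B]={a,b,c}
pass 3: (stable)
  FIRST[S]={a,b,c}  FIRST[A]={a}  FIRST[B]={a,b,c}

FIRST(B) = ["a", "b", "c"]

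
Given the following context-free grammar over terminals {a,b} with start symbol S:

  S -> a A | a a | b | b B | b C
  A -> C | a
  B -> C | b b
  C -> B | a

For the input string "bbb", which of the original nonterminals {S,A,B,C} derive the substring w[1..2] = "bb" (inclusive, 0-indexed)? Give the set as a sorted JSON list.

Convert to CNF:
  S -> T0 B | T0 C | T1 A | T1 T1 | b
  A -> T0 T0 | a
  B -> T0 T0 | a
  C -> T0 T0 | a
  T0 -> b
  T1 -> a

CYK table (by increasing span) (cells [i..j] with 1 ≤ i ≤ j ≤ 2 only):
  T[1,1] 'b' = {S,T0}  orig:{S}
  T[2,2] 'b' = {S,T0}  orig:{S}
  T[1,2] 'bb' = {A,B,C}

Original NTs in T[1,2] deriving "bb": ["A", "B", "C"]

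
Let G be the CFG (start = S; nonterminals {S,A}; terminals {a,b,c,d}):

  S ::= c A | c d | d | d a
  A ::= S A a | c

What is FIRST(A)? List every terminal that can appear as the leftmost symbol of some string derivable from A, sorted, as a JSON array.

Compute FIRST by fixpoint:
[1]
  A via A→c: +{c}
  S via S→c A: +{c}
  S via S→d: +{d}
  FIRST[S]={c,d}  FIRST[A]={c}
[2]
  A via A→S A a: +{d}
  FIRST[S]={c,d}  FIRST[A]={c,d}
[3] done
  FIRST[S]={c,d}  FIRST[A]={c,d}

FIRST(A) = ["c", "d"]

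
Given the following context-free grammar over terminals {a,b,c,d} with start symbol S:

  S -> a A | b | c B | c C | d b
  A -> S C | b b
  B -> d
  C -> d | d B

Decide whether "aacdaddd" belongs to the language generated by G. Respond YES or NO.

CNF form of G:
  S -> T1 T0 | T2 A | T3 B | T3 C | b
  A -> S C | T0 T0
  B -> d
  C -> T1 B | d
  T0 -> b
  T1 -> d
  T2 -> a
  T3 -> c

CYK fill:
  T[0,0] 'a' = {T2}  orig:{}
  T[1,1] 'a' = {T2}  orig:{}
  T[2,2] 'c' = {T3}  orig:{}
  T[3,3] 'd' = {B,C,T1}  orig:{B,C}
  T[4,4] 'a' = {T2}  orig:{}
  T[5,5] 'd' = {B,C,T1}  orig:{B,C}
  T[6,6] 'd' = {B,C,T1}  orig:{B,C}
  T[7,7] 'd' = {B,C,T1}  orig:{B,C}
  T[0,1] 'aa' = ∅
  T[1,2] 'ac' = ∅
  T[2,3] 'cd' = {S}
  T[3,4] 'da' = ∅
  T[4,5] 'ad' = ∅
  T[5,6] 'dd' = {C}
  T[6,7] 'dd' = {C}
  T[0,2] 'aac' = ∅
  T[1,3] 'acd' = ∅
  T[2,4] 'cda' = ∅
  T[3,5] 'dad' = ∅
  T[4,6] 'add' = ∅
  T[5,7] 'ddd' = ∅
  T[0,3] 'aacd' = ∅
  T[1,4] 'acda' = ∅
  T[2,5] 'cdad' = ∅
  T[3,6] 'dadd' = ∅
  T[4,7] 'addd' = ∅
  T[0,4] 'aacda' = ∅
  T[1,5] 'acdad' = ∅
  T[2,6] 'cdadd' = ∅
  T[3,7] 'daddd' = ∅
  T[0,5] 'aacdad' = ∅
  T[1,6] 'acdadd' = ∅
  T[2,7] 'cdaddd' = ∅
  T[0,6] 'aacdadd' = ∅
  T[1,7] 'acdaddd' = ∅
  T[0,7] 'aacdaddd' = ∅

S ∉ T[0,7] ⇒ NO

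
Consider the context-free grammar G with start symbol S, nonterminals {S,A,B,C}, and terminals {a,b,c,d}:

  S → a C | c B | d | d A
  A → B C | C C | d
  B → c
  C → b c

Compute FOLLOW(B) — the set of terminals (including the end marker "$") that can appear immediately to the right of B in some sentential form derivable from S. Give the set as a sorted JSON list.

FIRST sets, iterate to fixpoint:
[1]
  A via A→d: +{d}
  B via B→c: +{c}
  C via C→b c: +{b}
  S via S→a C: +{a}
  S via S→c B: +{c}
  S via S→d: +{d}
  FIRST[S]={a,c,d}  FIRST[A]={d}  FIRST[B]={c}  FIRST[C]={b}
[2]
  A via A→B C: +{c}
  A via A→C C: +{b}
  FIRST[S]={a,c,d}  FIRST[A]={b,c,d}  FIRST[B]={c}  FIRST[C]={b}
[3] (stable)
  FIRST[S]={a,c,d}  FIRST[A]={b,c,d}  FIRST[B]={c}  FIRST[C]={b}

FOLLOW iteration:
seed FOLLOW(S) with $
[1]
  A→B C: FOLLOW(B) ⊇ FIRST(C) = {b}; new: +{b}
  A→C C: FOLLOW(C) ⊇ FIRST(C) = {b}; new: +{b}
  S→a C: FOLLOW(C) ⊇ FOLLOW(S) ⊇ {$}; new: +{$}
  S→c B: FOLLOW(B) ⊇ FOLLOW(S) ⊇ {$}; new: +{$}
  S→d A: FOLLOW(A) ⊇ FOLLOW(S) ⊇ {$}; new: +{$}
  S: {$}  A: {$}  B: {$,b}  C: {$,b}
[2] — fixpoint
  S: {$}  A: {$}  B: {$,b}  C: {$,b}

FOLLOW(B) = ["$", "b"]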